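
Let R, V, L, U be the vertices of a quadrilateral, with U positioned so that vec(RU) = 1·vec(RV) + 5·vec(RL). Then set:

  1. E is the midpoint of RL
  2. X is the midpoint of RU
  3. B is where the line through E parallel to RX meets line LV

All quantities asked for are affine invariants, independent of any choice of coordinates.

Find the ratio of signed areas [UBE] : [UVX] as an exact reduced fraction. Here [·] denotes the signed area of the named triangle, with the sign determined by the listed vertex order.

[UBE]:[UVX] = -1/60

Work in coordinates with R = (0, 0), V = (1, 0), L = (0, 1), U = (1, 5).
1. E is the midpoint of RL ⇒ E = (0, 1/2)
2. X is the midpoint of RU ⇒ X = (1/2, 5/2)
3. B is where the line through E parallel to RX meets line LV ⇒ B = (1/12, 11/12)
2·[UBE] = 1/24, 2·[UVX] = -5/2
[UBE]:[UVX] = 1/24:-5/2 = -1/60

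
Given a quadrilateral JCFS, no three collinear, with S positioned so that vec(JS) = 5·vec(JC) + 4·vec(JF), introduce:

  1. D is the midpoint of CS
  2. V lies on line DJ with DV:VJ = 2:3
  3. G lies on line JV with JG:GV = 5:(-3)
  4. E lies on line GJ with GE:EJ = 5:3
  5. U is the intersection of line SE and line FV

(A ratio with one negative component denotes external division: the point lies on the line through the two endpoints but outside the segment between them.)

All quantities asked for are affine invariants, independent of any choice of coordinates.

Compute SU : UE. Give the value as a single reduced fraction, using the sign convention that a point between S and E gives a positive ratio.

SU:UE = 352/9

Work in coordinates with J = (0, 0), C = (1, 0), F = (0, 1), S = (5, 4).
1. D is the midpoint of CS ⇒ D = (3, 2)
2. V lies on line DJ with DV:VJ = 2:3 ⇒ V = (9/5, 6/5)
3. G lies on line JV with JG:GV = 5:(-3) ⇒ G = (9/2, 3)
4. E lies on line GJ with GE:EJ = 5:3 ⇒ E = (27/16, 9/8)
5. U is the intersection of line SE and line FV ⇒ U = (639/361, 432/361)
U = S + t·(E−S) with t = 352/361, so SU:UE = t:(1−t) = 352/361:9/361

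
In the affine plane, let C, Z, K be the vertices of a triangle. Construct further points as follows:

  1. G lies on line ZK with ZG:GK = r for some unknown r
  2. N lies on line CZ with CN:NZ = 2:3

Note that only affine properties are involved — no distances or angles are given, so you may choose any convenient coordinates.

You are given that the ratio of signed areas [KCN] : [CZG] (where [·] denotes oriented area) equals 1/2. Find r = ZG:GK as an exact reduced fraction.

r = 4

Choose coordinates C = (0, 0), Z = (1, 0), K = (0, 1).
1. With ZG:GK = r, write λ = r/(r+1) so G = Z + λ·(K−Z); G is affine-linear in λ
2. N lies on line CZ with CN:NZ = 2:3 ⇒ N = (2/5, 0)
Every point depending on G is an affine combination of G and λ-independent points, so each such coordinate is linear in λ; the λ² term in each signed area is a multiple of (K−Z)×(K−Z) = 0, so 2·[KCN] and 2·[CZG] are each linear in λ. Evaluating at λ=0 and λ=1:
  2·[KCN] = 2/5,   2·[CZG] = λ
So [KCN]:[CZG] = (2/5) / (λ). Setting this equal to 1/2:
  2/5 = 1/2·(λ)  ⇒  λ = 4/5
Then r = λ/(1−λ) = (4/5)/(1/5) = 4. Check: with r = 4, G = (1/5, 4/5) and [KCN]:[CZG] = 1/2 as required.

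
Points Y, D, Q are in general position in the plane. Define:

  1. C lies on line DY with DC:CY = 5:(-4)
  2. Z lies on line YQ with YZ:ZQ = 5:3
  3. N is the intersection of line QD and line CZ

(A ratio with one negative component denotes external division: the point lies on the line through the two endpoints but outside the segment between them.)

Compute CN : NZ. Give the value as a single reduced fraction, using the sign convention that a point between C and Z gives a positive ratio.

Work in coordinates with Y = (0, 0), D = (1, 0), Q = (0, 1).
1. C lies on line DY with DC:CY = 5:(-4) ⇒ C = (-4, 0)
2. Z lies on line YQ with YZ:ZQ = 5:3 ⇒ Z = (0, 5/8)
3. N is the intersection of line QD and line CZ ⇒ N = (12/37, 25/37)
N = C + t·(Z−C) with t = 40/37, so CN:NZ = t:(1−t) = 40/37:-3/37

CN:NZ = -40/3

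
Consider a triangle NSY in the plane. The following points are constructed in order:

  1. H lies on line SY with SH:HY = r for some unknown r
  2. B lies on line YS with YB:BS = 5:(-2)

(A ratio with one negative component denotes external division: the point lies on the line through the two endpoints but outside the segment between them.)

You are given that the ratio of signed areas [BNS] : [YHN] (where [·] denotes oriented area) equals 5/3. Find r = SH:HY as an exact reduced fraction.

Work in coordinates with N = (0, 0), S = (1, 0), Y = (0, 1).
1. With SH:HY = r, write λ = r/(r+1) so H = S + λ·(Y−S); H is affine-linear in λ
2. B lies on line YS with YB:BS = 5:(-2) ⇒ B = (5/3, -2/3)
Every point depending on H is an affine combination of H and λ-independent points, so each such coordinate is linear in λ; the λ² term in each signed area is a multiple of (Y−S)×(Y−S) = 0, so 2·[BNS] and 2·[YHN] are each linear in λ. Evaluating at λ=0 and λ=1:
  2·[BNS] = -2/3,   2·[YHN] = λ − 1
So [BNS]:[YHN] = (-2/3) / (λ − 1). Setting this equal to 5/3:
  -2/3 = 5/3·(λ − 1)  ⇒  λ = 3/5
Then r = λ/(1−λ) = (3/5)/(2/5) = 3/2. Check: with r = 3/2, H = (2/5, 3/5) and [BNS]:[YHN] = 5/3 as required.

r = 3/2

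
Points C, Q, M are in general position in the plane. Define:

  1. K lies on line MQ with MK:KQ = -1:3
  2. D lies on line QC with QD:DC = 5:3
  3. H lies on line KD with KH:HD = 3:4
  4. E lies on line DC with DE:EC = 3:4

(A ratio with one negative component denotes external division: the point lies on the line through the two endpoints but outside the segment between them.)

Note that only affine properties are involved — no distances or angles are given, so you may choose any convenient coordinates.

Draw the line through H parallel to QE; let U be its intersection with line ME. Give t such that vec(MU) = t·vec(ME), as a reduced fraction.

Choose coordinates C = (0, 0), Q = (1, 0), M = (0, 1).
1. K lies on line MQ with MK:KQ = -1:3 ⇒ K = (-1/2, 3/2)
2. D lies on line QC with QD:DC = 5:3 ⇒ D = (3/8, 0)
3. H lies on line KD with KH:HD = 3:4 ⇒ H = (-1/8, 6/7)
4. E lies on line DC with DE:EC = 3:4 ⇒ E = (3/14, 0)
through H parallel to QE: direction (-11/14, 0); meets ME at U = (3/98, 6/7)
U = M + t·(E−M) with t = 1/7

t = 1/7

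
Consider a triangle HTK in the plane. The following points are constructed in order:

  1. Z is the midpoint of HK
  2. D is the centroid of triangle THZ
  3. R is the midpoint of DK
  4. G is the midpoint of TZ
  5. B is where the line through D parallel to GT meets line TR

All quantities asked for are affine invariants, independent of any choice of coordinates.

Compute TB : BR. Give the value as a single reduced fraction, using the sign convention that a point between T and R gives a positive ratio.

Assign H = (0, 0), T = (1, 0), K = (0, 1) — the answer is frame-independent, so this choice is without loss of generality.
1. Z is the midpoint of HK ⇒ Z = (0, 1/2)
2. D is the centroid of triangle THZ ⇒ D = (1/3, 1/6)
3. R is the midpoint of DK ⇒ R = (1/6, 7/12)
4. G is the midpoint of TZ ⇒ G = (1/2, 1/4)
5. B is where the line through D parallel to GT meets line TR ⇒ B = (11/6, -7/12)
B = T + t·(R−T) with t = -1, so TB:BR = t:(1−t) = -1:2

TB:BR = -1/2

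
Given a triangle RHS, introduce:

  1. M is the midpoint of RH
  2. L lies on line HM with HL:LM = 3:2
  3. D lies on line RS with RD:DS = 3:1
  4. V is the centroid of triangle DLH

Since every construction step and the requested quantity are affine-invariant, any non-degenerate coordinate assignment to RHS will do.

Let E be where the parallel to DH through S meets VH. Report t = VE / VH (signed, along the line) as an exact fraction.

t = 13/3

Choose coordinates R = (0, 0), H = (1, 0), S = (0, 1).
1. M is the midpoint of RH ⇒ M = (1/2, 0)
2. L lies on line HM with HL:LM = 3:2 ⇒ L = (7/10, 0)
3. D lies on line RS with RD:DS = 3:1 ⇒ D = (0, 3/4)
4. V is the centroid of triangle DLH ⇒ V = (17/30, 1/4)
through S parallel to DH: direction (1, -3/4); meets VH at E = (22/9, -5/6)
E = V + t·(H−V) with t = 13/3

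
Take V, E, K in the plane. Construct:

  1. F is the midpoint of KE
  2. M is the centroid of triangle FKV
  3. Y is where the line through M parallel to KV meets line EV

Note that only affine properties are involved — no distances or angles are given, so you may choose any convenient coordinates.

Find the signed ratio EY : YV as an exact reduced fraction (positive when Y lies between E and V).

Assign V = (0, 0), E = (1, 0), K = (0, 1) — the answer is frame-independent, so this choice is without loss of generality.
1. F is the midpoint of KE ⇒ F = (1/2, 1/2)
2. M is the centroid of triangle FKV ⇒ M = (1/6, 1/2)
3. Y is where the line through M parallel to KV meets line EV ⇒ Y = (1/6, 0)
Y = E + t·(V−E) with t = 5/6, so EY:YV = t:(1−t) = 5/6:1/6

EY:YV = 5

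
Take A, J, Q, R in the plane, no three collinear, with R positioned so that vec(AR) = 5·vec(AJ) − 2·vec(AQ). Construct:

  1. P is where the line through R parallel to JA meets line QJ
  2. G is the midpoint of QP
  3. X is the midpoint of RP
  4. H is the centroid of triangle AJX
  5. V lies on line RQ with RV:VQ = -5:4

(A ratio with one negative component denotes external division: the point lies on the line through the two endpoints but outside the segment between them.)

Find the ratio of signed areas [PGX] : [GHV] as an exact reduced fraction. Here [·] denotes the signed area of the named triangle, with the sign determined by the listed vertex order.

Assign A = (0, 0), J = (1, 0), Q = (0, 1), R = (5, -2) — the answer is frame-independent, so this choice is without loss of generality.
1. P is where the line through R parallel to JA meets line QJ ⇒ P = (3, -2)
2. G is the midpoint of QP ⇒ G = (3/2, -1/2)
3. X is the midpoint of RP ⇒ X = (4, -2)
4. H is the centroid of triangle AJX ⇒ H = (5/3, -2/3)
5. V lies on line RQ with RV:VQ = -5:4 ⇒ V = (-20, 13)
2·[PGX] = -3/2, 2·[GHV] = -4/3
[PGX]:[GHV] = -3/2:-4/3 = 9/8

[PGX]:[GHV] = 9/8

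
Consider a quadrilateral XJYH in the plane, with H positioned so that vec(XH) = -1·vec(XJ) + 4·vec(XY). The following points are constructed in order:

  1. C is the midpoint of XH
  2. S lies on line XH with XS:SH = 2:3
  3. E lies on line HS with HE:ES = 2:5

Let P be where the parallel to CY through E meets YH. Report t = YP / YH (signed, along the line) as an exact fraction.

t = 23/35

Set X = (0, 0), J = (1, 0), Y = (0, 1), H = (-1, 4); any affine frame gives the same invariant.
1. C is the midpoint of XH ⇒ C = (-1/2, 2)
2. S lies on line XH with XS:SH = 2:3 ⇒ S = (-2/5, 8/5)
3. E lies on line HS with HE:ES = 2:5 ⇒ E = (-29/35, 116/35)
through E parallel to CY: direction (1/2, -1); meets YH at P = (-23/35, 104/35)
P = Y + t·(H−Y) with t = 23/35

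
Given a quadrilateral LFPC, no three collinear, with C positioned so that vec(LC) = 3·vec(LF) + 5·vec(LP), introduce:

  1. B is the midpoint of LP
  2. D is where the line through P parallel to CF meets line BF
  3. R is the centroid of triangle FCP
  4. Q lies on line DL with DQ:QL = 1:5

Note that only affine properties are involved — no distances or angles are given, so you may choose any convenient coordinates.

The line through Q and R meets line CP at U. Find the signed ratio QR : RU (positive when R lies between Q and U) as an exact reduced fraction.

QR:RU = -97/168

Assign L = (0, 0), F = (1, 0), P = (0, 1), C = (3, 5) — the answer is frame-independent, so this choice is without loss of generality.
1. B is the midpoint of LP ⇒ B = (0, 1/2)
2. D is where the line through P parallel to CF meets line BF ⇒ D = (-1/6, 7/12)
3. R is the centroid of triangle FCP ⇒ R = (4/3, 2)
4. Q lies on line DL with DQ:QL = 1:5 ⇒ Q = (-5/36, 35/72)
line QR meets CP at U = (-118/97, -181/291)
R = Q + t·(U−Q) with t = -97/71, so QR:RU = -97/71:168/71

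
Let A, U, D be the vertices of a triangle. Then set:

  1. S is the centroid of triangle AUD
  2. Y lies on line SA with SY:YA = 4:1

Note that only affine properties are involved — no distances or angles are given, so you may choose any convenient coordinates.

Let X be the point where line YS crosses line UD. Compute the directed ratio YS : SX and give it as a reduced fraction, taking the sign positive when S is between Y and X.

Assign A = (0, 0), U = (1, 0), D = (0, 1) — the answer is frame-independent, so this choice is without loss of generality.
1. S is the centroid of triangle AUD ⇒ S = (1/3, 1/3)
2. Y lies on line SA with SY:YA = 4:1 ⇒ Y = (1/15, 1/15)
line YS meets UD at X = (1/2, 1/2)
S = Y + t·(X−Y) with t = 8/13, so YS:SX = 8/13:5/13

YS:SX = 8/5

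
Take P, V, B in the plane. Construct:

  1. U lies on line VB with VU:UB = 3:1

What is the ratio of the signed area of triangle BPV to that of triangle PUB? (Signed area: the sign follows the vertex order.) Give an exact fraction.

[BPV]:[PUB] = 4

Assign P = (0, 0), V = (1, 0), B = (0, 1) — the answer is frame-independent, so this choice is without loss of generality.
1. U lies on line VB with VU:UB = 3:1 ⇒ U = (1/4, 3/4)
2·[BPV] = 1, 2·[PUB] = 1/4
[BPV]:[PUB] = 1:1/4 = 4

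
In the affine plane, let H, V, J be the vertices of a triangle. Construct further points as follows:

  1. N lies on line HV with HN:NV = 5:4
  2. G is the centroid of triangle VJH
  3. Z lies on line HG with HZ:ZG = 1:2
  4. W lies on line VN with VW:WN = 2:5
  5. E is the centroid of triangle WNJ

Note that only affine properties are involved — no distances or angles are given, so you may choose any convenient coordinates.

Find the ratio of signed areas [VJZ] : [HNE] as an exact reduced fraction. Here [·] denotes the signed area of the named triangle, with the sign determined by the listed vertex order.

Assign H = (0, 0), V = (1, 0), J = (0, 1) — the answer is frame-independent, so this choice is without loss of generality.
1. N lies on line HV with HN:NV = 5:4 ⇒ N = (5/9, 0)
2. G is the centroid of triangle VJH ⇒ G = (1/3, 1/3)
3. Z lies on line HG with HZ:ZG = 1:2 ⇒ Z = (1/9, 1/9)
4. W lies on line VN with VW:WN = 2:5 ⇒ W = (55/63, 0)
5. E is the centroid of triangle WNJ ⇒ E = (10/21, 1/3)
2·[VJZ] = 7/9, 2·[HNE] = 5/27
[VJZ]:[HNE] = 7/9:5/27 = 21/5

[VJZ]:[HNE] = 21/5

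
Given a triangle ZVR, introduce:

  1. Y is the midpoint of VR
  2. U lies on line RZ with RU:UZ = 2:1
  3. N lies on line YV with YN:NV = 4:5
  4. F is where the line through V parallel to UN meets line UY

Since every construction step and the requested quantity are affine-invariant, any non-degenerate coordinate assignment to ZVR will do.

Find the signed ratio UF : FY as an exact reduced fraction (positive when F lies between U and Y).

Set Z = (0, 0), V = (1, 0), R = (0, 1); any affine frame gives the same invariant.
1. Y is the midpoint of VR ⇒ Y = (1/2, 1/2)
2. U lies on line RZ with RU:UZ = 2:1 ⇒ U = (0, 1/3)
3. N lies on line YV with YN:NV = 4:5 ⇒ N = (13/18, 5/18)
4. F is where the line through V parallel to UN meets line UY ⇒ F = (-5/8, 1/8)
F = U + t·(Y−U) with t = -5/4, so UF:FY = t:(1−t) = -5/4:9/4

UF:FY = -5/9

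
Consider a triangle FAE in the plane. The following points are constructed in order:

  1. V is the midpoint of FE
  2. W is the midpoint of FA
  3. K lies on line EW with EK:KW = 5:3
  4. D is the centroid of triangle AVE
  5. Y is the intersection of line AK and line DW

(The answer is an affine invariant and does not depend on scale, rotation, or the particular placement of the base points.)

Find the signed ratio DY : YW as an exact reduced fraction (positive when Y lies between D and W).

Set F = (0, 0), A = (1, 0), E = (0, 1); any affine frame gives the same invariant.
1. V is the midpoint of FE ⇒ V = (0, 1/2)
2. W is the midpoint of FA ⇒ W = (1/2, 0)
3. K lies on line EW with EK:KW = 5:3 ⇒ K = (5/16, 3/8)
4. D is the centroid of triangle AVE ⇒ D = (1/3, 1/2)
5. Y is the intersection of line AK and line DW ⇒ Y = (7/18, 1/3)
Y = D + t·(W−D) with t = 1/3, so DY:YW = t:(1−t) = 1/3:2/3

DY:YW = 1/2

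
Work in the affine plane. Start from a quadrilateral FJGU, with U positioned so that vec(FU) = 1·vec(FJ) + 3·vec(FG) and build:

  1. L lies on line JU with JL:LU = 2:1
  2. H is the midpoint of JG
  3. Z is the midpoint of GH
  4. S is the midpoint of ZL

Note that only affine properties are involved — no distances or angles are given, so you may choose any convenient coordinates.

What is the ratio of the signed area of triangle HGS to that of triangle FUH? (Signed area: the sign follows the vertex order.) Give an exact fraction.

[HGS]:[FUH] = 1/2

Assign F = (0, 0), J = (1, 0), G = (0, 1), U = (1, 3) — the answer is frame-independent, so this choice is without loss of generality.
1. L lies on line JU with JL:LU = 2:1 ⇒ L = (1, 2)
2. H is the midpoint of JG ⇒ H = (1/2, 1/2)
3. Z is the midpoint of GH ⇒ Z = (1/4, 3/4)
4. S is the midpoint of ZL ⇒ S = (5/8, 11/8)
2·[HGS] = -1/2, 2·[FUH] = -1
[HGS]:[FUH] = -1/2:-1 = 1/2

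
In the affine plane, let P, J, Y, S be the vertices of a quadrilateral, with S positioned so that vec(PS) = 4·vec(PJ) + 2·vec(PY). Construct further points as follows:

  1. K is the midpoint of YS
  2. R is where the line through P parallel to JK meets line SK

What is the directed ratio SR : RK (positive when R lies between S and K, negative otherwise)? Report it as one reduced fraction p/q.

SR:RK = -8/3

Choose coordinates P = (0, 0), J = (1, 0), Y = (0, 1), S = (4, 2).
1. K is the midpoint of YS ⇒ K = (2, 3/2)
2. R is where the line through P parallel to JK meets line SK ⇒ R = (4/5, 6/5)
R = S + t·(K−S) with t = 8/5, so SR:RK = t:(1−t) = 8/5:-3/5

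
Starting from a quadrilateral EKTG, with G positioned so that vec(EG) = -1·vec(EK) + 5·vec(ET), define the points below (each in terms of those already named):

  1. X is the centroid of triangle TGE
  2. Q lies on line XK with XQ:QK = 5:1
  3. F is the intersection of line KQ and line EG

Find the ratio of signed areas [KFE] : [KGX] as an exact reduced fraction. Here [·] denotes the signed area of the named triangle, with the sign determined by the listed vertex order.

Choose coordinates E = (0, 0), K = (1, 0), T = (0, 1), G = (-1, 5).
1. X is the centroid of triangle TGE ⇒ X = (-1/3, 2)
2. Q lies on line XK with XQ:QK = 5:1 ⇒ Q = (7/9, 1/3)
3. F is the intersection of line KQ and line EG ⇒ F = (-3/7, 15/7)
2·[KFE] = 15/7, 2·[KGX] = 8/3
[KFE]:[KGX] = 15/7:8/3 = 45/56

[KFE]:[KGX] = 45/56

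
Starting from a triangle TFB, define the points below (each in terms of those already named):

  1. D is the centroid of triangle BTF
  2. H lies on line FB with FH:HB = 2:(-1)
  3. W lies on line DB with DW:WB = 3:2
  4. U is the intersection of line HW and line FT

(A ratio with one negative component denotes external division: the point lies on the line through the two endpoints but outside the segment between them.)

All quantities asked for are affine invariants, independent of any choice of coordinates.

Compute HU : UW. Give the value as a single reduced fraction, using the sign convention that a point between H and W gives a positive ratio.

HU:UW = -30/11

Set T = (0, 0), F = (1, 0), B = (0, 1); any affine frame gives the same invariant.
1. D is the centroid of triangle BTF ⇒ D = (1/3, 1/3)
2. H lies on line FB with FH:HB = 2:(-1) ⇒ H = (-1, 2)
3. W lies on line DB with DW:WB = 3:2 ⇒ W = (2/15, 11/15)
4. U is the intersection of line HW and line FT ⇒ U = (15/19, 0)
U = H + t·(W−H) with t = 30/19, so HU:UW = t:(1−t) = 30/19:-11/19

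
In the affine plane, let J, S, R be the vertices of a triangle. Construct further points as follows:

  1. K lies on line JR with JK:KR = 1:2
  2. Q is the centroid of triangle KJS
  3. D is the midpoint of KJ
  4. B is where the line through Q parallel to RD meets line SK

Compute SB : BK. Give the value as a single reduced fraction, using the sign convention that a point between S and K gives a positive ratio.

SB:BK = 2

Work in coordinates with J = (0, 0), S = (1, 0), R = (0, 1).
1. K lies on line JR with JK:KR = 1:2 ⇒ K = (0, 1/3)
2. Q is the centroid of triangle KJS ⇒ Q = (1/3, 1/9)
3. D is the midpoint of KJ ⇒ D = (0, 1/6)
4. B is where the line through Q parallel to RD meets line SK ⇒ B = (1/3, 2/9)
B = S + t·(K−S) with t = 2/3, so SB:BK = t:(1−t) = 2/3:1/3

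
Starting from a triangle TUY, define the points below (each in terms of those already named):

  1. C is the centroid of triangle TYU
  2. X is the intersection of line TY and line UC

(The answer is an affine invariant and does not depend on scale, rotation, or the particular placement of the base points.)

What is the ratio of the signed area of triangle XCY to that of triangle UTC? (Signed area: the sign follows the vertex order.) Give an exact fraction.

Set T = (0, 0), U = (1, 0), Y = (0, 1); any affine frame gives the same invariant.
1. C is the centroid of triangle TYU ⇒ C = (1/3, 1/3)
2. X is the intersection of line TY and line UC ⇒ X = (0, 1/2)
2·[XCY] = 1/6, 2·[UTC] = -1/3
[XCY]:[UTC] = 1/6:-1/3 = -1/2

[XCY]:[UTC] = -1/2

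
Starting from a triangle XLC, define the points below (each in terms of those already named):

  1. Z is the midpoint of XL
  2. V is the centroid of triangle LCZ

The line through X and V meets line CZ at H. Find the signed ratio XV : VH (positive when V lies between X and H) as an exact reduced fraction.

XV:VH = -4

Assign X = (0, 0), L = (1, 0), C = (0, 1) — the answer is frame-independent, so this choice is without loss of generality.
1. Z is the midpoint of XL ⇒ Z = (1/2, 0)
2. V is the centroid of triangle LCZ ⇒ V = (1/2, 1/3)
line XV meets CZ at H = (3/8, 1/4)
V = X + t·(H−X) with t = 4/3, so XV:VH = 4/3:-1/3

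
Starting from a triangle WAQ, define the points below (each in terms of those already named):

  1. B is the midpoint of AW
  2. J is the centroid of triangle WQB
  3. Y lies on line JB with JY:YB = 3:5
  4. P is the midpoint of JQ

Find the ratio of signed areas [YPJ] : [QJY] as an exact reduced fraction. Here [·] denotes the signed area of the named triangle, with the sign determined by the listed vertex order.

[YPJ]:[QJY] = 1/2

Assign W = (0, 0), A = (1, 0), Q = (0, 1) — the answer is frame-independent, so this choice is without loss of generality.
1. B is the midpoint of AW ⇒ B = (1/2, 0)
2. J is the centroid of triangle WQB ⇒ J = (1/6, 1/3)
3. Y lies on line JB with JY:YB = 3:5 ⇒ Y = (7/24, 5/24)
4. P is the midpoint of JQ ⇒ P = (1/12, 2/3)
2·[YPJ] = 1/32, 2·[QJY] = 1/16
[YPJ]:[QJY] = 1/32:1/16 = 1/2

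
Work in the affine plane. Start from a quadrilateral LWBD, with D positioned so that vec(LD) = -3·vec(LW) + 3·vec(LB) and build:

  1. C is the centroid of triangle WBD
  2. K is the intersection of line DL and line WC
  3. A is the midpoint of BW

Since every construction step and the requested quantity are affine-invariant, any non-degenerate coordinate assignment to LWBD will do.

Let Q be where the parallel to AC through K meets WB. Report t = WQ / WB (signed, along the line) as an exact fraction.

Work in coordinates with L = (0, 0), W = (1, 0), B = (0, 1), D = (-3, 3).
1. C is the centroid of triangle WBD ⇒ C = (-2/3, 4/3)
2. K is the intersection of line DL and line WC ⇒ K = (-4, 4)
3. A is the midpoint of BW ⇒ A = (1/2, 1/2)
through K parallel to AC: direction (-7/6, 5/6); meets WB at Q = (-1/2, 3/2)
Q = W + t·(B−W) with t = 3/2

t = 3/2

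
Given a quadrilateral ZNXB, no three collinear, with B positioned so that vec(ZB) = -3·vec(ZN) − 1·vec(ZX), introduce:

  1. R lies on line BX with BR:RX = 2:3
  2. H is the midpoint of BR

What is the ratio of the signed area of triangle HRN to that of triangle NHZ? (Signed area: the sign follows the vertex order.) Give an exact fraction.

Set Z = (0, 0), N = (1, 0), X = (0, 1), B = (-3, -1); any affine frame gives the same invariant.
1. R lies on line BX with BR:RX = 2:3 ⇒ R = (-9/5, -1/5)
2. H is the midpoint of BR ⇒ H = (-12/5, -3/5)
2·[HRN] = -1, 2·[NHZ] = -3/5
[HRN]:[NHZ] = -1:-3/5 = 5/3

[HRN]:[NHZ] = 5/3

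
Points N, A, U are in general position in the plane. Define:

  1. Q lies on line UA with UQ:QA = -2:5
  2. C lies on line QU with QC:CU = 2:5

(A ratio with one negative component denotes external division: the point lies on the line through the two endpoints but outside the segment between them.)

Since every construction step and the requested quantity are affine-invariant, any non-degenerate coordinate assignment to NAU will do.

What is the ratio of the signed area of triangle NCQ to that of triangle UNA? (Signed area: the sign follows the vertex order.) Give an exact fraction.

Choose coordinates N = (0, 0), A = (1, 0), U = (0, 1).
1. Q lies on line UA with UQ:QA = -2:5 ⇒ Q = (-2/3, 5/3)
2. C lies on line QU with QC:CU = 2:5 ⇒ C = (-10/21, 31/21)
2·[NCQ] = 4/21, 2·[UNA] = 1
[NCQ]:[UNA] = 4/21:1 = 4/21

[NCQ]:[UNA] = 4/21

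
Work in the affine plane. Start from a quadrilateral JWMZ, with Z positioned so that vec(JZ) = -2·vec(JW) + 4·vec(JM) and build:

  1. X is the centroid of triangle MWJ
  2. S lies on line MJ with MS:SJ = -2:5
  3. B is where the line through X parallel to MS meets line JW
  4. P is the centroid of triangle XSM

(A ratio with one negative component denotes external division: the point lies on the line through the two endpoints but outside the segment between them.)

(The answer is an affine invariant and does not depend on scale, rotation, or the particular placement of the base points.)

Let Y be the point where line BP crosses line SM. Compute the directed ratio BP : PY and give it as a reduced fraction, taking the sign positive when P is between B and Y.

BP:PY = 2

Assign J = (0, 0), W = (1, 0), M = (0, 1), Z = (-2, 4) — the answer is frame-independent, so this choice is without loss of generality.
1. X is the centroid of triangle MWJ ⇒ X = (1/3, 1/3)
2. S lies on line MJ with MS:SJ = -2:5 ⇒ S = (0, 5/3)
3. B is where the line through X parallel to MS meets line JW ⇒ B = (1/3, 0)
4. P is the centroid of triangle XSM ⇒ P = (1/9, 1)
line BP meets SM at Y = (0, 3/2)
P = B + t·(Y−B) with t = 2/3, so BP:PY = 2/3:1/3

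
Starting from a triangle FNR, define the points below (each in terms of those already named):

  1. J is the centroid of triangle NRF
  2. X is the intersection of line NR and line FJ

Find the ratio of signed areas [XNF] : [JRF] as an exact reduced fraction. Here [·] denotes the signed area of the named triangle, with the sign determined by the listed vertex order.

Set F = (0, 0), N = (1, 0), R = (0, 1); any affine frame gives the same invariant.
1. J is the centroid of triangle NRF ⇒ J = (1/3, 1/3)
2. X is the intersection of line NR and line FJ ⇒ X = (1/2, 1/2)
2·[XNF] = -1/2, 2·[JRF] = 1/3
[XNF]:[JRF] = -1/2:1/3 = -3/2

[XNF]:[JRF] = -3/2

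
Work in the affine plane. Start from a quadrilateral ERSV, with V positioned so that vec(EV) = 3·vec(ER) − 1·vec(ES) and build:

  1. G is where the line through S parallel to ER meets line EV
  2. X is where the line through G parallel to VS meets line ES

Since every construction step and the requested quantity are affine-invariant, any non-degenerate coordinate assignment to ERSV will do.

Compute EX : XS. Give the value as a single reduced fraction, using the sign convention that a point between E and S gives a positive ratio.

EX:XS = -1/2

Set E = (0, 0), R = (1, 0), S = (0, 1), V = (3, -1); any affine frame gives the same invariant.
1. G is where the line through S parallel to ER meets line EV ⇒ G = (-3, 1)
2. X is where the line through G parallel to VS meets line ES ⇒ X = (0, -1)
X = E + t·(S−E) with t = -1, so EX:XS = t:(1−t) = -1:2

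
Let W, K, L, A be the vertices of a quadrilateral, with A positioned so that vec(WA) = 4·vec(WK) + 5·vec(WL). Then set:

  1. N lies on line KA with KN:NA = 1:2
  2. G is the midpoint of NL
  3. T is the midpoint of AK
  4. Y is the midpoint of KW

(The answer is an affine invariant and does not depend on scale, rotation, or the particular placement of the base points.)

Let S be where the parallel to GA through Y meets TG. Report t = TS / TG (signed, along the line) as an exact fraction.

t = -1/12

Choose coordinates W = (0, 0), K = (1, 0), L = (0, 1), A = (4, 5).
1. N lies on line KA with KN:NA = 1:2 ⇒ N = (2, 5/3)
2. G is the midpoint of NL ⇒ G = (1, 4/3)
3. T is the midpoint of AK ⇒ T = (5/2, 5/2)
4. Y is the midpoint of KW ⇒ Y = (1/2, 0)
through Y parallel to GA: direction (3, 11/3); meets TG at S = (21/8, 187/72)
S = T + t·(G−T) with t = -1/12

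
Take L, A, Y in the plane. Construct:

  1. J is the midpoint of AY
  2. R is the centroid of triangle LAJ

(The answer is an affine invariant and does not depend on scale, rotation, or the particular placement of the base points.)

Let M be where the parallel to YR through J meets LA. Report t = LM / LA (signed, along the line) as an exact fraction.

t = 4/5

Assign L = (0, 0), A = (1, 0), Y = (0, 1) — the answer is frame-independent, so this choice is without loss of generality.
1. J is the midpoint of AY ⇒ J = (1/2, 1/2)
2. R is the centroid of triangle LAJ ⇒ R = (1/2, 1/6)
through J parallel to YR: direction (1/2, -5/6); meets LA at M = (4/5, 0)
M = L + t·(A−L) with t = 4/5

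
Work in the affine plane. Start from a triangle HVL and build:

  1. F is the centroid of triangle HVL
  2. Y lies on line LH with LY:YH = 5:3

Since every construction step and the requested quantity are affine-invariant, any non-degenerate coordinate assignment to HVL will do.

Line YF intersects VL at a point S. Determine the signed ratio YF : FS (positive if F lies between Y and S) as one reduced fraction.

YF:FS = 7/8

Set H = (0, 0), V = (1, 0), L = (0, 1); any affine frame gives the same invariant.
1. F is the centroid of triangle HVL ⇒ F = (1/3, 1/3)
2. Y lies on line LH with LY:YH = 5:3 ⇒ Y = (0, 3/8)
line YF meets VL at S = (5/7, 2/7)
F = Y + t·(S−Y) with t = 7/15, so YF:FS = 7/15:8/15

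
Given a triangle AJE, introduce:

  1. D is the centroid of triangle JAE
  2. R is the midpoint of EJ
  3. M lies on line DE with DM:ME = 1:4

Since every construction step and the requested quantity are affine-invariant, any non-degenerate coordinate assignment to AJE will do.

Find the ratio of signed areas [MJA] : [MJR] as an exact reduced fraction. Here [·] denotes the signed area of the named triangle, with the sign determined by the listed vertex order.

[MJA]:[MJR] = -7/2

Work in coordinates with A = (0, 0), J = (1, 0), E = (0, 1).
1. D is the centroid of triangle JAE ⇒ D = (1/3, 1/3)
2. R is the midpoint of EJ ⇒ R = (1/2, 1/2)
3. M lies on line DE with DM:ME = 1:4 ⇒ M = (4/15, 7/15)
2·[MJA] = -7/15, 2·[MJR] = 2/15
[MJA]:[MJR] = -7/15:2/15 = -7/2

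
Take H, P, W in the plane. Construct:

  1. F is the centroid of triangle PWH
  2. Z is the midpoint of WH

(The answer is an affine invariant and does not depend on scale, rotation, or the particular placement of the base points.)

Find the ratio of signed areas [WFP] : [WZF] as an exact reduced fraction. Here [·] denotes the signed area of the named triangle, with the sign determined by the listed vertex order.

[WFP]:[WZF] = 2

Choose coordinates H = (0, 0), P = (1, 0), W = (0, 1).
1. F is the centroid of triangle PWH ⇒ F = (1/3, 1/3)
2. Z is the midpoint of WH ⇒ Z = (0, 1/2)
2·[WFP] = 1/3, 2·[WZF] = 1/6
[WFP]:[WZF] = 1/3:1/6 = 2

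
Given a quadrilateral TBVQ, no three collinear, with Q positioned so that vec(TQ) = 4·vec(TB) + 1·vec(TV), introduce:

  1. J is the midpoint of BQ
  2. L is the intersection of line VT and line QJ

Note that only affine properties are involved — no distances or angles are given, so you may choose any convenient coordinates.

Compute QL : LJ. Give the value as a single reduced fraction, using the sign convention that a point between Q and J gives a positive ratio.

QL:LJ = -8/5

Set T = (0, 0), B = (1, 0), V = (0, 1), Q = (4, 1); any affine frame gives the same invariant.
1. J is the midpoint of BQ ⇒ J = (5/2, 1/2)
2. L is the intersection of line VT and line QJ ⇒ L = (0, -1/3)
L = Q + t·(J−Q) with t = 8/3, so QL:LJ = t:(1−t) = 8/3:-5/3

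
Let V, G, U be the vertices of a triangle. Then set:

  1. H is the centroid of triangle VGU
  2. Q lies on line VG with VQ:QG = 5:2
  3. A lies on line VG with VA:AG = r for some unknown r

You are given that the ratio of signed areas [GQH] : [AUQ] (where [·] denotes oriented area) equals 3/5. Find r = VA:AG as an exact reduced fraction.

Work in coordinates with V = (0, 0), G = (1, 0), U = (0, 1).
1. H is the centroid of triangle VGU ⇒ H = (1/3, 1/3)
2. Q lies on line VG with VQ:QG = 5:2 ⇒ Q = (5/7, 0)
3. With VA:AG = r, write λ = r/(r+1) so A = V + λ·(G−V); A is affine-linear in λ
Every point depending on A is an affine combination of A and λ-independent points, so each such coordinate is linear in λ; the λ² term in each signed area is a multiple of (G−V)×(G−V) = 0, so 2·[GQH] and 2·[AUQ] are each linear in λ. Evaluating at λ=0 and λ=1:
  2·[GQH] = -2/21,   2·[AUQ] = λ − 5/7
So [GQH]:[AUQ] = (-2/21) / (λ − 5/7). Setting this equal to 3/5:
  -2/21 = 3/5·(λ − 5/7)  ⇒  λ = 5/9
Then r = λ/(1−λ) = (5/9)/(4/9) = 5/4. Check: with r = 5/4, A = (5/9, 0) and [GQH]:[AUQ] = 3/5 as required.

r = 5/4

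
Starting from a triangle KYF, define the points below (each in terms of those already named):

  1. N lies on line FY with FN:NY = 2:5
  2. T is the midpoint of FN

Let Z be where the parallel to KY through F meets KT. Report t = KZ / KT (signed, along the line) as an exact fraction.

t = 7/6

Choose coordinates K = (0, 0), Y = (1, 0), F = (0, 1).
1. N lies on line FY with FN:NY = 2:5 ⇒ N = (2/7, 5/7)
2. T is the midpoint of FN ⇒ T = (1/7, 6/7)
through F parallel to KY: direction (1, 0); meets KT at Z = (1/6, 1)
Z = K + t·(T−K) with t = 7/6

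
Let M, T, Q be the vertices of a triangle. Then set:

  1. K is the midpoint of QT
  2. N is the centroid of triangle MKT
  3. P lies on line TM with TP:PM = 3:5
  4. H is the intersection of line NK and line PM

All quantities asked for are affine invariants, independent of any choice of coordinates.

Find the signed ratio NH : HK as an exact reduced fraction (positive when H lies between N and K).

Assign M = (0, 0), T = (1, 0), Q = (0, 1) — the answer is frame-independent, so this choice is without loss of generality.
1. K is the midpoint of QT ⇒ K = (1/2, 1/2)
2. N is the centroid of triangle MKT ⇒ N = (1/2, 1/6)
3. P lies on line TM with TP:PM = 3:5 ⇒ P = (5/8, 0)
4. H is the intersection of line NK and line PM ⇒ H = (1/2, 0)
H = N + t·(K−N) with t = -1/2, so NH:HK = t:(1−t) = -1/2:3/2

NH:HK = -1/3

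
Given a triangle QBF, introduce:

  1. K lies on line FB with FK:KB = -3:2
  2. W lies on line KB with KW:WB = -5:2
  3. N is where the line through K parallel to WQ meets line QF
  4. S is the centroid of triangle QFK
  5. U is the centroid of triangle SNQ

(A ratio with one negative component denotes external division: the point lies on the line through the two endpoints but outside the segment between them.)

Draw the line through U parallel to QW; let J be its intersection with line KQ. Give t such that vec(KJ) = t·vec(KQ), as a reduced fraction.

Choose coordinates Q = (0, 0), B = (1, 0), F = (0, 1).
1. K lies on line FB with FK:KB = -3:2 ⇒ K = (3, -2)
2. W lies on line KB with KW:WB = -5:2 ⇒ W = (-1/3, 4/3)
3. N is where the line through K parallel to WQ meets line QF ⇒ N = (0, 10)
4. S is the centroid of triangle QFK ⇒ S = (1, -1/3)
5. U is the centroid of triangle SNQ ⇒ U = (1/3, 29/9)
through U parallel to QW: direction (-1/3, 4/3); meets KQ at J = (41/30, -41/45)
J = K + t·(Q−K) with t = 49/90

t = 49/90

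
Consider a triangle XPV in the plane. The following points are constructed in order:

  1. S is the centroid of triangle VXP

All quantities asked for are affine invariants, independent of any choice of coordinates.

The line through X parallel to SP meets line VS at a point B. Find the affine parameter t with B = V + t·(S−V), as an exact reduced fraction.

t = 2

Assign X = (0, 0), P = (1, 0), V = (0, 1) — the answer is frame-independent, so this choice is without loss of generality.
1. S is the centroid of triangle VXP ⇒ S = (1/3, 1/3)
through X parallel to SP: direction (2/3, -1/3); meets VS at B = (2/3, -1/3)
B = V + t·(S−V) with t = 2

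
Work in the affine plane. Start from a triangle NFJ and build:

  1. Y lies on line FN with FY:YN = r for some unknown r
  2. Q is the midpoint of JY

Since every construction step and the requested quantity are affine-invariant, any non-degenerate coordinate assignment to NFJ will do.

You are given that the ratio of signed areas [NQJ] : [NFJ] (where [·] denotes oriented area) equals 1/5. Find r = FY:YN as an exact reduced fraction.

r = 3/2

Work in coordinates with N = (0, 0), F = (1, 0), J = (0, 1).
1. With FY:YN = r, write λ = r/(r+1) so Y = F + λ·(N−F); Y is affine-linear in λ
2. Q is the midpoint of JY ⇒ Q is an affine combination of earlier points and hence also affine-linear in λ
Every point depending on Y is an affine combination of Y and λ-independent points, so each such coordinate is linear in λ; the λ² term in each signed area is a multiple of (N−F)×(N−F) = 0, so 2·[NQJ] and 2·[NFJ] are each linear in λ. Evaluating at λ=0 and λ=1:
  2·[NQJ] = -1/2·λ + 1/2,   2·[NFJ] = 1
So [NQJ]:[NFJ] = (-1/2·λ + 1/2) / (1). Setting this equal to 1/5:
  -1/2·λ + 1/2 = 1/5·(1)  ⇒  λ = 3/5
Then r = λ/(1−λ) = (3/5)/(2/5) = 3/2. Check: with r = 3/2, Y = (2/5, 0) and [NQJ]:[NFJ] = 1/5 as required.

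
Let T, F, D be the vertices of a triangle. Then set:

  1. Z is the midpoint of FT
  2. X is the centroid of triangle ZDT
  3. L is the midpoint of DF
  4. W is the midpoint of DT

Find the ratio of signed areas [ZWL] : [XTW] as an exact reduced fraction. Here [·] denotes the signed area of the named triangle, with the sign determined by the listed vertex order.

[ZWL]:[XTW] = 3

Set T = (0, 0), F = (1, 0), D = (0, 1); any affine frame gives the same invariant.
1. Z is the midpoint of FT ⇒ Z = (1/2, 0)
2. X is the centroid of triangle ZDT ⇒ X = (1/6, 1/3)
3. L is the midpoint of DF ⇒ L = (1/2, 1/2)
4. W is the midpoint of DT ⇒ W = (0, 1/2)
2·[ZWL] = -1/4, 2·[XTW] = -1/12
[ZWL]:[XTW] = -1/4:-1/12 = 3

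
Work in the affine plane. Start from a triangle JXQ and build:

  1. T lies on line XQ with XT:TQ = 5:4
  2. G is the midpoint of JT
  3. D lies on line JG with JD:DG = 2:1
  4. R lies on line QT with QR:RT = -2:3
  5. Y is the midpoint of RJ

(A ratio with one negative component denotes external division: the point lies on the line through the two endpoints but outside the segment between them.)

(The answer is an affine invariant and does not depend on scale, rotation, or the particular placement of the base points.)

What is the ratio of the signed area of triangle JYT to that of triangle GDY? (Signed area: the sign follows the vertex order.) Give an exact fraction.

[JYT]:[GDY] = 6

Work in coordinates with J = (0, 0), X = (1, 0), Q = (0, 1).
1. T lies on line XQ with XT:TQ = 5:4 ⇒ T = (4/9, 5/9)
2. G is the midpoint of JT ⇒ G = (2/9, 5/18)
3. D lies on line JG with JD:DG = 2:1 ⇒ D = (4/27, 5/27)
4. R lies on line QT with QR:RT = -2:3 ⇒ R = (-8/9, 17/9)
5. Y is the midpoint of RJ ⇒ Y = (-4/9, 17/18)
2·[JYT] = -2/3, 2·[GDY] = -1/9
[JYT]:[GDY] = -2/3:-1/9 = 6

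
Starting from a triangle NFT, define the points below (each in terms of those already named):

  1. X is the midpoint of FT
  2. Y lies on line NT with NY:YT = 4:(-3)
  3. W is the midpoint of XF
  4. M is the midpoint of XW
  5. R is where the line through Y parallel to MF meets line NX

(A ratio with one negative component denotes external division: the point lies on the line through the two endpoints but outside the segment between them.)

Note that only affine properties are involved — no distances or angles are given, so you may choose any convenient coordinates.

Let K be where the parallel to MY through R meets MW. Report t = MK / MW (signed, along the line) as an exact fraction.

Set N = (0, 0), F = (1, 0), T = (0, 1); any affine frame gives the same invariant.
1. X is the midpoint of FT ⇒ X = (1/2, 1/2)
2. Y lies on line NT with NY:YT = 4:(-3) ⇒ Y = (0, 4)
3. W is the midpoint of XF ⇒ W = (3/4, 1/4)
4. M is the midpoint of XW ⇒ M = (5/8, 3/8)
5. R is where the line through Y parallel to MF meets line NX ⇒ R = (2, 2)
through R parallel to MY: direction (-5/8, 29/8); meets MW at K = (21/8, -13/8)
K = M + t·(W−M) with t = 16

t = 16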